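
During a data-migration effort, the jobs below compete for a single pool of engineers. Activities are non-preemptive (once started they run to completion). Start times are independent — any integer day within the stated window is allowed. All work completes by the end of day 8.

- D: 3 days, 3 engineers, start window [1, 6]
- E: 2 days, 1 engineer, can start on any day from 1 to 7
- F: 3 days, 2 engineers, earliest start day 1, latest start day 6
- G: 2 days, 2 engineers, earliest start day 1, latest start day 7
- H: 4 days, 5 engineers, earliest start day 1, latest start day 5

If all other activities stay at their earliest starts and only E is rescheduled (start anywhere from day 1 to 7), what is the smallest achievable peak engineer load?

12

E@1: d1:13  d2:13  d3:10  d4:5  d5:0  d6:0  d7:0  d8:0 → peak 13
E@2: d1:12  d2:13  d3:11  d4:5  d5:0  d6:0  d7:0  d8:0 → peak 13
E@3: d1:12  d2:12  d3:11  d4:6  d5:0  d6:0  d7:0  d8:0 → peak 12
E@4: d1:12  d2:12  d3:10  d4:6  d5:1  d6:0  d7:0  d8:0 → peak 12
E@5: d1:12  d2:12  d3:10  d4:5  d5:1  d6:1  d7:0  d8:0 → peak 12
E@6: d1:12  d2:12  d3:10  d4:5  d5:0  d6:1  d7:1  d8:0 → peak 12
E@7: d1:12  d2:12  d3:10  d4:5  d5:0  d6:0  d7:1  d8:1 → peak 12
Best is E@3, peak 12.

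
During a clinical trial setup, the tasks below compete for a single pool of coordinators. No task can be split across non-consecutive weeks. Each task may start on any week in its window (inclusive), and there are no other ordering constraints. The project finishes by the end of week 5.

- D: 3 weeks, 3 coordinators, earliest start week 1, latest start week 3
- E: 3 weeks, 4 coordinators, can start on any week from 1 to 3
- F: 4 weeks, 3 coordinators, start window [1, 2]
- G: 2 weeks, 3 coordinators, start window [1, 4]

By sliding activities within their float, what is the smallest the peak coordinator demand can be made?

Early-start (D@1, E@1, F@1, G@1) gives peak 13: w1:13  w2:13  w3:10  w4:3  w5:0.
Shift G→4.
Schedule D@1, E@1, F@1, G@4: w1:10  w2:10  w3:10  w4:6  w5:3 — peak 10.

10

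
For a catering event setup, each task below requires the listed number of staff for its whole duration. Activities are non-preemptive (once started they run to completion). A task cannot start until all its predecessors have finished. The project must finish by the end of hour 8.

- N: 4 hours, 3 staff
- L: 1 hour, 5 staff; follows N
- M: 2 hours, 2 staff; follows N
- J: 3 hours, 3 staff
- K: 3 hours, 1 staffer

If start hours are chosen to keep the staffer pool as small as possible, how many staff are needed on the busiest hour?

Early-start (N@1, L@5, M@5, J@1, K@1) gives peak 7: h1:7  h2:7  h3:7  h4:3  h5:7  h6:2  h7:0  h8:0.
Shift M→6, J→6.
Schedule N@1, L@5, M@6, J@6, K@1: h1:4  h2:4  h3:4  h4:3  h5:5  h6:5  h7:5  h8:3 — peak 5.
Total staffer-hours = 33 over 8 hours ⇒ peak ≥ ⌈33/8⌉ = 5, so 5 is optimal.

5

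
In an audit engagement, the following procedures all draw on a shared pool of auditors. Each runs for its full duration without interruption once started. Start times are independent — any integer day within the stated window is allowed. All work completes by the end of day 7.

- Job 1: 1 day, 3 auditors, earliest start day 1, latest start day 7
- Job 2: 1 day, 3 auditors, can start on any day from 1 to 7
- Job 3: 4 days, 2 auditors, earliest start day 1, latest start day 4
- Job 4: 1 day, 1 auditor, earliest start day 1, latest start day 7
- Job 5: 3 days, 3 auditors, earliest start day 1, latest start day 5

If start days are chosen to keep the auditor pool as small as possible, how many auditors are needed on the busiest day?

Early-start (Job 1@1, Job 2@1, Job 3@1, Job 4@1, Job 5@1) gives peak 12: d1:12  d2:5  d3:5  d4:2  d5:0  d6:0  d7:0.
Shift Job 2→2, Job 4→3, Job 5→4.
Schedule Job 1@1, Job 2@2, Job 3@1, Job 4@3, Job 5@4: d1:5  d2:5  d3:3  d4:5  d5:3  d6:3  d7:0 — peak 5.

5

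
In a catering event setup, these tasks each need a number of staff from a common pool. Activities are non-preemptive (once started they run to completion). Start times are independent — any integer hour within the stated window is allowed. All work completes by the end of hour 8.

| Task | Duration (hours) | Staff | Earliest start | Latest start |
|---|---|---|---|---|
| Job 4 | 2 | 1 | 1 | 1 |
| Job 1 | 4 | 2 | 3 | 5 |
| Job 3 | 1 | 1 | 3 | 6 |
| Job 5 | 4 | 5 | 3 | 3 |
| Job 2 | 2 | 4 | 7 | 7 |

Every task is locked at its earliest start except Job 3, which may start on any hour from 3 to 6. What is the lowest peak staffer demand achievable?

8

Job 3@3: h1:1  h2:1  h3:8  h4:7  h5:7  h6:7  h7:4  h8:4 → peak 8
Job 3@4: h1:1  h2:1  h3:7  h4:8  h5:7  h6:7  h7:4  h8:4 → peak 8
Job 3@5: h1:1  h2:1  h3:7  h4:7  h5:8  h6:7  h7:4  h8:4 → peak 8
Job 3@6: h1:1  h2:1  h3:7  h4:7  h5:7  h6:8  h7:4  h8:4 → peak 8
Best is Job 3@3, peak 8.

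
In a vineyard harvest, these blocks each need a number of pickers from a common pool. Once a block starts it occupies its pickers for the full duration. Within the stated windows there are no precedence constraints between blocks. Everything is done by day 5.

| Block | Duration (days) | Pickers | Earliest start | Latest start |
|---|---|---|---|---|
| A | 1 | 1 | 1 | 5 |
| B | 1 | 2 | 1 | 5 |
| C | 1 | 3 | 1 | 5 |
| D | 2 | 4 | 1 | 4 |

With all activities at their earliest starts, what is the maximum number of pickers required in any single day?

Early-start schedule: A@1, B@1, C@1, D@1.
Load per day: day 1: 10, day 2: 4, day 3: 0, day 4: 0, day 5: 0.
Peak is 10.

10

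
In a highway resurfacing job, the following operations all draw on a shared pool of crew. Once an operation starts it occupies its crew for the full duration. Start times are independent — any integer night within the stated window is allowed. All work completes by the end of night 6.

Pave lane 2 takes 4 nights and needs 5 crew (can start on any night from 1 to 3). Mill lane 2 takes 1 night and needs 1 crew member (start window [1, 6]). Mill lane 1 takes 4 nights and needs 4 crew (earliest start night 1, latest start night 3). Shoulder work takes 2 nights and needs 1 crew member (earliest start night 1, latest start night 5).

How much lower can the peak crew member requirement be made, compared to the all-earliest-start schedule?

2

Early-start peak: n1:11  n2:10  n3:9  n4:9  n5:0  n6:0 ⇒ 11.
Leveled (Pave lane 2@1, Mill lane 2@1, Mill lane 1@2, Shoulder work@5): n1:6  n2:9  n3:9  n4:9  n5:5  n6:1 ⇒ 9.
Reduction 11 − 9 = 2.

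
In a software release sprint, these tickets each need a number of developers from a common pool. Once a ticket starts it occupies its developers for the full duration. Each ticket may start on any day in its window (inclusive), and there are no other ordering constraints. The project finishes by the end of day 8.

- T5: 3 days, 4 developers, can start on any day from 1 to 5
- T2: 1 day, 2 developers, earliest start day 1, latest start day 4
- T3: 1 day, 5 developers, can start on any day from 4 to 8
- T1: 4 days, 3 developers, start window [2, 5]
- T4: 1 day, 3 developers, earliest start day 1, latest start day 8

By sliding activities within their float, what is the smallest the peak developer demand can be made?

Early-start (T5@1, T2@1, T3@4, T1@2, T4@1) gives peak 9: d1:9  d2:7  d3:7  d4:8  d5:3  d6:0  d7:0  d8:0.
Shift T1→5, T4→5.
Schedule T5@1, T2@1, T3@4, T1@5, T4@5: d1:6  d2:4  d3:4  d4:5  d5:6  d6:3  d7:3  d8:3 — peak 6.

6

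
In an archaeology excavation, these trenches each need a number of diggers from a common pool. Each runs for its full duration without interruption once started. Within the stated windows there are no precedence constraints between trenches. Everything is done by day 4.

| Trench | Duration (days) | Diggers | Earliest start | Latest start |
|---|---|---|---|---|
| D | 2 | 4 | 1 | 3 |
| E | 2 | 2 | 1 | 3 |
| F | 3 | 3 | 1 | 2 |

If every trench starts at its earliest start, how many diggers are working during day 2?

9

At early start, day 2 has: D, E, F.
Demand: 4 + 2 + 3 = 9.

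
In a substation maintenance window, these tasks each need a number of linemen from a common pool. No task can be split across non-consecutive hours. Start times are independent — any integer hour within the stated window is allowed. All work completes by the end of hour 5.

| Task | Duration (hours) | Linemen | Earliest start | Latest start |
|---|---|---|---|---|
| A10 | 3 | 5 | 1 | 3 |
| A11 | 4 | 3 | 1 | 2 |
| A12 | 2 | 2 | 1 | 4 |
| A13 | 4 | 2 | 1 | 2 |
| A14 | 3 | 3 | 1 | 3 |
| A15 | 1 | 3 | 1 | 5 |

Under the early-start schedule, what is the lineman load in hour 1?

18

At early start, hour 1 has: A10, A11, A12, A13, A14, A15.
Demand: 5 + 3 + 2 + 2 + 3 + 3 = 18.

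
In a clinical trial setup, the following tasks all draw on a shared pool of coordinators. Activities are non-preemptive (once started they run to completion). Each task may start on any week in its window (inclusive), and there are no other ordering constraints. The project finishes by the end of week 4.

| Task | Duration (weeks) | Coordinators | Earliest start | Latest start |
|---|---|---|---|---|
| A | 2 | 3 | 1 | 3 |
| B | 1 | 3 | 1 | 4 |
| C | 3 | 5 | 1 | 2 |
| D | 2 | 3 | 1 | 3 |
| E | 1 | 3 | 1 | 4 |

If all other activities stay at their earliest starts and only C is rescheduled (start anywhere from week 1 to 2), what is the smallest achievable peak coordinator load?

C@1: w1:17  w2:11  w3:5  w4:0 → peak 17
C@2: w1:12  w2:11  w3:5  w4:5 → peak 12
Best is C@2, peak 12.

12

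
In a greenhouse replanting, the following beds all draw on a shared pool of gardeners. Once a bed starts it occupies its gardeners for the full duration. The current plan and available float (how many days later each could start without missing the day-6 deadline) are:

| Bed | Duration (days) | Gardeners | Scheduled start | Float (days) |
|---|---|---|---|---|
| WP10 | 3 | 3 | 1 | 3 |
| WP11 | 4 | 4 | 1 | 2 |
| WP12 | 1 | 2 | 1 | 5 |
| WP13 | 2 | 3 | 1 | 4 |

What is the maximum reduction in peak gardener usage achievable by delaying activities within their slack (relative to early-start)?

5

Early-start peak: d1:12  d2:10  d3:7  d4:4  d5:0  d6:0 ⇒ 12.
Leveled (WP10@1, WP11@1, WP12@4, WP13@5): d1:7  d2:7  d3:7  d4:6  d5:3  d6:3 ⇒ 7.
Reduction 12 − 7 = 5.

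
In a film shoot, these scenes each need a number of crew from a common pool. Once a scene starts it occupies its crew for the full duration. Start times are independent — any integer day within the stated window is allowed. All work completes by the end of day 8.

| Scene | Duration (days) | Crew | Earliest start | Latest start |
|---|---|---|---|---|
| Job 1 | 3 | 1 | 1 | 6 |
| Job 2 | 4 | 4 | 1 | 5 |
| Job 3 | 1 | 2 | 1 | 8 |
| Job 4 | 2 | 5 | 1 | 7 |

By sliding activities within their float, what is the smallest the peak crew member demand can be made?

Early-start (Job 1@1, Job 2@1, Job 3@1, Job 4@1) gives peak 12: d1:12  d2:10  d3:5  d4:4  d5:0  d6:0  d7:0  d8:0.
Shift Job 3→5, Job 4→6.
Schedule Job 1@1, Job 2@1, Job 3@5, Job 4@6: d1:5  d2:5  d3:5  d4:4  d5:2  d6:5  d7:5  d8:0 — peak 5.

5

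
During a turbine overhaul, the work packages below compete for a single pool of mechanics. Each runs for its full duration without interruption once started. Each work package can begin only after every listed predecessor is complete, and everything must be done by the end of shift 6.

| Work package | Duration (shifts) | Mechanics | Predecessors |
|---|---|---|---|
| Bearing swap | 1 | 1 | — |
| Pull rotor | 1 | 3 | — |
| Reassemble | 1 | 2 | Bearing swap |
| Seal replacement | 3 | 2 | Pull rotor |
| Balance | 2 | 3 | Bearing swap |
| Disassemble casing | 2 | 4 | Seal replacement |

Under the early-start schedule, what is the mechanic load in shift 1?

At early start, shift 1 has: Bearing swap, Pull rotor.
Demand: 1 + 3 = 4.

4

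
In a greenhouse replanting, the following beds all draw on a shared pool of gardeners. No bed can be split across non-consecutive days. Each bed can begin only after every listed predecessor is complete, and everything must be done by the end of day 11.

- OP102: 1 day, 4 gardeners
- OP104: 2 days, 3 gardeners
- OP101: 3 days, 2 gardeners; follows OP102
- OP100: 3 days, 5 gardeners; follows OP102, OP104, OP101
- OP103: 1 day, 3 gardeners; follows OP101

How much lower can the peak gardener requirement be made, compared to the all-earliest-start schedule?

3

Early-start peak: d1:7  d2:5  d3:2  d4:2  d5:8  d6:5  d7:5  d8:0  d9:0  d10:0  d11:0 ⇒ 8.
Leveled (OP102@1, OP104@2, OP101@2, OP100@5, OP103@8): d1:4  d2:5  d3:5  d4:2  d5:5  d6:5  d7:5  d8:3  d9:0  d10:0  d11:0 ⇒ 5.
Reduction 8 − 5 = 3.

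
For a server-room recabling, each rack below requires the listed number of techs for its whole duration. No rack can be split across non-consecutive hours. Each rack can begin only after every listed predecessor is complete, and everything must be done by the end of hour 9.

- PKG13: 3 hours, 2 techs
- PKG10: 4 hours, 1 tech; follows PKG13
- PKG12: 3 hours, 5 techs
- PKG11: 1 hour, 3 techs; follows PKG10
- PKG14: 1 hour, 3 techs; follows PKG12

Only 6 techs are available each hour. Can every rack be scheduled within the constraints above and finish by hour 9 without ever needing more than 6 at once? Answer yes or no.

Schedule PKG13@1, PKG10@4, PKG12@4, PKG11@8, PKG14@7: h1:2  h2:2  h3:2  h4:6  h5:6  h6:6  h7:4  h8:3  h9:0 — peak 6 ≤ 6.

yes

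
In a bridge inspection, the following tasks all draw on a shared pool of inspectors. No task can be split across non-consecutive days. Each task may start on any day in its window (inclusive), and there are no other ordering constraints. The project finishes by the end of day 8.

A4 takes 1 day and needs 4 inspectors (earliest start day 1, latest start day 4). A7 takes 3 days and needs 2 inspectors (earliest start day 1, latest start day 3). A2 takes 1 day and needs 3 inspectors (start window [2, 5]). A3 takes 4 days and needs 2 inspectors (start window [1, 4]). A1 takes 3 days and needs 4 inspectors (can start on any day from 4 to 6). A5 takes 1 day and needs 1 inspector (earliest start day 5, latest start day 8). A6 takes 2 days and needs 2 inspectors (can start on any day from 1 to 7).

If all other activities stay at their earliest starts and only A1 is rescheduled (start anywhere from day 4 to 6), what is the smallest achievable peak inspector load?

10

A1@4: d1:10  d2:9  d3:4  d4:6  d5:5  d6:4  d7:0  d8:0 → peak 10
A1@5: d1:10  d2:9  d3:4  d4:2  d5:5  d6:4  d7:4  d8:0 → peak 10
A1@6: d1:10  d2:9  d3:4  d4:2  d5:1  d6:4  d7:4  d8:4 → peak 10
Best is A1@4, peak 10.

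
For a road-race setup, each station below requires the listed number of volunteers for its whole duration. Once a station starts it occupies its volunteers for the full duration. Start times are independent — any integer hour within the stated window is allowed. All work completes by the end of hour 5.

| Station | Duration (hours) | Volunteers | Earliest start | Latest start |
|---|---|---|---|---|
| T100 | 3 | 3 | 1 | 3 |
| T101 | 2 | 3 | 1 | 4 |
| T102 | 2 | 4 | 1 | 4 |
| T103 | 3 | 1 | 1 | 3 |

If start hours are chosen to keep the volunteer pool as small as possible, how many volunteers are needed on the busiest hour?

Early-start (T100@1, T101@1, T102@1, T103@1) gives peak 11: h1:11  h2:11  h3:4  h4:0  h5:0.
Shift T102→4, T103→3.
Schedule T100@1, T101@1, T102@4, T103@3: h1:6  h2:6  h3:4  h4:5  h5:5 — peak 6.
Total volunteer-hours = 26 over 5 hours ⇒ peak ≥ ⌈26/5⌉ = 6, so 6 is optimal.

6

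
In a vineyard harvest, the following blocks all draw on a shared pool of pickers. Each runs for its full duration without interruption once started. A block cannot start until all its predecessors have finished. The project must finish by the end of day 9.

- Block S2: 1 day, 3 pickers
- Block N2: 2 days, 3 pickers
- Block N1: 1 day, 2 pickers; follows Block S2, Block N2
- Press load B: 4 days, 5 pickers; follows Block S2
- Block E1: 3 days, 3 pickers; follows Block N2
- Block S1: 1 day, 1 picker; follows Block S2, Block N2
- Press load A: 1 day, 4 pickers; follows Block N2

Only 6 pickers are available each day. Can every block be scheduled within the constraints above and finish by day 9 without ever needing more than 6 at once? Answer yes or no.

no

The minimum achievable peak is 7; 6 < 7, so no feasible schedule stays within the cap.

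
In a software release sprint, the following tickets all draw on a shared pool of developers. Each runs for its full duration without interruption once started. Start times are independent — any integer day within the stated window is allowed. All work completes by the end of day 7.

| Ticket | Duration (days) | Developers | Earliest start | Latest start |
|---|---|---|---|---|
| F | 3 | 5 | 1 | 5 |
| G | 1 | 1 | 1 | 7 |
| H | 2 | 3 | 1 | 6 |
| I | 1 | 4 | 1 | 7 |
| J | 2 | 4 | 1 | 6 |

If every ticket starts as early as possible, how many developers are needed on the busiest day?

Early-start schedule: F@1, G@1, H@1, I@1, J@1.
Load per day: day 1: 17, day 2: 12, day 3: 5, day 4: 0, day 5: 0, day 6: 0, day 7: 0.
Peak is 17.

17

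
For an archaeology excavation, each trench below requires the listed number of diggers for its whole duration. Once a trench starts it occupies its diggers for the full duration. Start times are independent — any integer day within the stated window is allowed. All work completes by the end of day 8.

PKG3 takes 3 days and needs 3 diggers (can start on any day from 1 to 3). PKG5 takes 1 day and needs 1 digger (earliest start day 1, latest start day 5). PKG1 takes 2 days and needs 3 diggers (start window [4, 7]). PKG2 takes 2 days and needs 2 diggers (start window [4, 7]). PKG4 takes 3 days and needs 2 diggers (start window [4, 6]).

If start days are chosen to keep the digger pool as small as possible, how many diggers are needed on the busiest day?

4

Early-start (PKG3@1, PKG5@1, PKG1@4, PKG2@4, PKG4@4) gives peak 7: d1:4  d2:3  d3:3  d4:7  d5:7  d6:2  d7:0  d8:0.
Shift PKG2→6, PKG4→6.
Schedule PKG3@1, PKG5@1, PKG1@4, PKG2@6, PKG4@6: d1:4  d2:3  d3:3  d4:3  d5:3  d6:4  d7:4  d8:2 — peak 4.
Total digger-days = 26 over 8 days ⇒ peak ≥ ⌈26/8⌉ = 4, so 4 is optimal.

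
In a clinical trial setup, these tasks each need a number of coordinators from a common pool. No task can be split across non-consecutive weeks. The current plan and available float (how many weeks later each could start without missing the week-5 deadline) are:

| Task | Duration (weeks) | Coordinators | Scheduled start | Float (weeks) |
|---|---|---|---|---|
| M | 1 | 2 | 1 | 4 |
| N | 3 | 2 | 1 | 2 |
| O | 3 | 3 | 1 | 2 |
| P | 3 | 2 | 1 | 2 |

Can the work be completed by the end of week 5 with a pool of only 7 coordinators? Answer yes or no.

yes

Schedule M@1, N@1, O@1, P@2: w1:7  w2:7  w3:7  w4:2  w5:0 — peak 7 ≤ 7.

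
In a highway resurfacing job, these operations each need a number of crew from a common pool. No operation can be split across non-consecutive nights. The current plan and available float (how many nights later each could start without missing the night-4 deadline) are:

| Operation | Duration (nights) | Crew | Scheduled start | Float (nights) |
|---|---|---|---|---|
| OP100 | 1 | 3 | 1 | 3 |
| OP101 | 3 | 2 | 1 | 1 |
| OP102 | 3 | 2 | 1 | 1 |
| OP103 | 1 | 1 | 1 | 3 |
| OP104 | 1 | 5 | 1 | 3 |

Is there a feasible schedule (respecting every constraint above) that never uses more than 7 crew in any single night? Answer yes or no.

yes

Schedule OP100@1, OP101@1, OP102@1, OP103@2, OP104@4: n1:7  n2:5  n3:4  n4:5 — peak 7 ≤ 7.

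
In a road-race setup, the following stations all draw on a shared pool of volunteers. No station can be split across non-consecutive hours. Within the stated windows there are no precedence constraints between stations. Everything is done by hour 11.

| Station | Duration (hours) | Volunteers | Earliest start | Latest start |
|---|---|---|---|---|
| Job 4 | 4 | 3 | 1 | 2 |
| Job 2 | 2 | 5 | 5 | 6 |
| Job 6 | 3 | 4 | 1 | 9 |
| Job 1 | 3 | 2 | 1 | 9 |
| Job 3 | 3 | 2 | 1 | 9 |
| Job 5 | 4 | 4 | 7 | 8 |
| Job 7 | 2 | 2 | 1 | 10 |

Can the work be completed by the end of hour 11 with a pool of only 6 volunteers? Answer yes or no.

no

The minimum achievable peak is 7; 6 < 7, so no feasible schedule stays within the cap.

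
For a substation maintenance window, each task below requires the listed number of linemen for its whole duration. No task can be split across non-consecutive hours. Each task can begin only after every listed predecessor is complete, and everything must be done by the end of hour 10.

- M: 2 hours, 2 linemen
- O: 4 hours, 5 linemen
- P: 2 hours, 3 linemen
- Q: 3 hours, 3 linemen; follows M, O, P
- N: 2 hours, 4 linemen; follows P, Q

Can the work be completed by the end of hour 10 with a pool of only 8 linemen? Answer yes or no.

Schedule M@1, O@1, P@3, Q@5, N@8: h1:7  h2:7  h3:8  h4:8  h5:3  h6:3  h7:3  h8:4  h9:4  h10:0 — peak 8 ≤ 8.

yes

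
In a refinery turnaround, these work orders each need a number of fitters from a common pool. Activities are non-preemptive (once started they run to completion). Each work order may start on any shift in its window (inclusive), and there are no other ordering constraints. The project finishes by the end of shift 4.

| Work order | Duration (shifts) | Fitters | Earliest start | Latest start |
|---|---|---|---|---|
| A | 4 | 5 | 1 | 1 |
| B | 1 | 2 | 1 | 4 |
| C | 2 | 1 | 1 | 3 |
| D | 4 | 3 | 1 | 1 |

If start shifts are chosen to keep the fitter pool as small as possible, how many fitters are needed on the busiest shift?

10

Early-start (A@1, B@1, C@1, D@1) gives peak 11: s1:11  s2:9  s3:8  s4:8.
Shift C→2.
Schedule A@1, B@1, C@2, D@1: s1:10  s2:9  s3:9  s4:8 — peak 10.
No arrangement of the 12 feasible schedules does better.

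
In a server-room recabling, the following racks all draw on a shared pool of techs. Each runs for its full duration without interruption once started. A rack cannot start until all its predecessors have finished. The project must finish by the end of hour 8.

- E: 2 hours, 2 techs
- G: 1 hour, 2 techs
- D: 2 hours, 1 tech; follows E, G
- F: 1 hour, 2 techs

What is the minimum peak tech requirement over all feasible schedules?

Early-start (E@1, G@1, D@3, F@1) gives peak 6: h1:6  h2:2  h3:1  h4:1  h5:0  h6:0  h7:0  h8:0.
Shift G→3, D→4, F→6.
Schedule E@1, G@3, D@4, F@6: h1:2  h2:2  h3:2  h4:1  h5:1  h6:2  h7:0  h8:0 — peak 2.
Total tech-hours = 10 over 8 hours ⇒ peak ≥ ⌈10/8⌉ = 2, so 2 is optimal.

2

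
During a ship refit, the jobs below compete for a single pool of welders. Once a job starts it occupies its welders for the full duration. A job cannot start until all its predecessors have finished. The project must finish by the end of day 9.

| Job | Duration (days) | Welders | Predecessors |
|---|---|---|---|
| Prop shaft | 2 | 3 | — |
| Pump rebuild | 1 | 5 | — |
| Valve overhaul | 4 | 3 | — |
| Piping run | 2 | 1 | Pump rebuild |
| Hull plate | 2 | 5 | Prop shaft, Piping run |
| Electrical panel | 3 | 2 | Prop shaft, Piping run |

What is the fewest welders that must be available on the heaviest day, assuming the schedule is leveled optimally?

5

Early-start (Prop shaft@1, Pump rebuild@1, Valve overhaul@1, Piping run@2, Hull plate@4, Electrical panel@4) gives peak 11: d1:11  d2:7  d3:4  d4:10  d5:7  d6:2  d7:0  d8:0  d9:0.
Shift Prop shaft→2, Valve overhaul→4, Hull plate→8.
Schedule Prop shaft@2, Pump rebuild@1, Valve overhaul@4, Piping run@2, Hull plate@8, Electrical panel@4: d1:5  d2:4  d3:4  d4:5  d5:5  d6:5  d7:3  d8:5  d9:5 — peak 5.
Total welder-days = 41 over 9 days ⇒ peak ≥ ⌈41/9⌉ = 5, so 5 is optimal.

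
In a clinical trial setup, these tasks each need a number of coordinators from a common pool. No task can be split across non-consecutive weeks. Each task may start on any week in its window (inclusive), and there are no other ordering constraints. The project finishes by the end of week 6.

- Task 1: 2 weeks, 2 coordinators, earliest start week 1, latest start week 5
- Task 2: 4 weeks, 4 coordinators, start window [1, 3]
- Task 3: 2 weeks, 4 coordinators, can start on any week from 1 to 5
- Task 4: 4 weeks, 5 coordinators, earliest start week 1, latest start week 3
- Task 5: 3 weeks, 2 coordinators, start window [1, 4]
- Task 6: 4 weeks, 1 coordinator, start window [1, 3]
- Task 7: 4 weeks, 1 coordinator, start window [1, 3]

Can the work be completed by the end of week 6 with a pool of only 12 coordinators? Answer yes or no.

no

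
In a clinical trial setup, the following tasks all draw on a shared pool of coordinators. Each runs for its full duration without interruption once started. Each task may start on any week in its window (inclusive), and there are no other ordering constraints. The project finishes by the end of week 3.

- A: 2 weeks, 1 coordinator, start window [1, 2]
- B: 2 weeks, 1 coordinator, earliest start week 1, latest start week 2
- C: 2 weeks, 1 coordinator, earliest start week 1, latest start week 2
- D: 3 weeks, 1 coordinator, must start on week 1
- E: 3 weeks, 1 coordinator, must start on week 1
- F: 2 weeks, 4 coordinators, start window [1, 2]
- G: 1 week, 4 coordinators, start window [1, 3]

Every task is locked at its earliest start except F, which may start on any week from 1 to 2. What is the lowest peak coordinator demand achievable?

F@1: w1:13  w2:9  w3:2 → peak 13
F@2: w1:9  w2:9  w3:6 → peak 9
Best is F@2, peak 9.

9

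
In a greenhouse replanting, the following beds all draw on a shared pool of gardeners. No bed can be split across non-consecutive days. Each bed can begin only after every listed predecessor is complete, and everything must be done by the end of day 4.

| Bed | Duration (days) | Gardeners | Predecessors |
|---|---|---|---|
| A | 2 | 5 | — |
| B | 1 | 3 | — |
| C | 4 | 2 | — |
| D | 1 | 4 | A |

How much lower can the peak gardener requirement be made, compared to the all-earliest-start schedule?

Early-start peak: d1:10  d2:7  d3:6  d4:2 ⇒ 10.
Leveled (A@1, B@3, C@1, D@4): d1:7  d2:7  d3:5  d4:6 ⇒ 7.
Reduction 10 − 7 = 3.

3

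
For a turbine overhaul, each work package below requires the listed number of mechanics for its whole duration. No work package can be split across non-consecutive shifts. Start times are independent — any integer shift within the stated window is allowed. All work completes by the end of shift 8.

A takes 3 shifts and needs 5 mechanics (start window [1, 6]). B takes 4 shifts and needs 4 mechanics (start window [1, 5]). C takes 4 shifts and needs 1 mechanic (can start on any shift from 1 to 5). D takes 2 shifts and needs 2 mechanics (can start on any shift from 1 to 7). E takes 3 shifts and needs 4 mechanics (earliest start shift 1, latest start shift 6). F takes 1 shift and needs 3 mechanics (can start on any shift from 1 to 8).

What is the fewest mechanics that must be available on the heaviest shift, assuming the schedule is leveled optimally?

8

Early-start (A@1, B@1, C@1, D@1, E@1, F@1) gives peak 19: s1:19  s2:16  s3:14  s4:5  s5:0  s6:0  s7:0  s8:0.
Shift B→4, E→5, F→4.
Schedule A@1, B@4, C@1, D@1, E@5, F@4: s1:8  s2:8  s3:6  s4:8  s5:8  s6:8  s7:8  s8:0 — peak 8.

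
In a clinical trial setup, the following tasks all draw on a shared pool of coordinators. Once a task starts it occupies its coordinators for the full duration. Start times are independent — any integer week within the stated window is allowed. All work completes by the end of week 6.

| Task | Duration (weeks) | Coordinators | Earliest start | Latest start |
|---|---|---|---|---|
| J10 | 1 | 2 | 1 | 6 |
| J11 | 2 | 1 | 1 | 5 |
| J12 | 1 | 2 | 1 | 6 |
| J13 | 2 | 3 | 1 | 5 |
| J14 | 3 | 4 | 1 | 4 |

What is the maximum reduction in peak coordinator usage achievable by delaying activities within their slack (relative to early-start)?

Early-start peak: w1:12  w2:8  w3:4  w4:0  w5:0  w6:0 ⇒ 12.
Leveled (J10@1, J11@2, J12@1, J13@2, J14@4): w1:4  w2:4  w3:4  w4:4  w5:4  w6:4 ⇒ 4.
Reduction 12 − 4 = 8.

8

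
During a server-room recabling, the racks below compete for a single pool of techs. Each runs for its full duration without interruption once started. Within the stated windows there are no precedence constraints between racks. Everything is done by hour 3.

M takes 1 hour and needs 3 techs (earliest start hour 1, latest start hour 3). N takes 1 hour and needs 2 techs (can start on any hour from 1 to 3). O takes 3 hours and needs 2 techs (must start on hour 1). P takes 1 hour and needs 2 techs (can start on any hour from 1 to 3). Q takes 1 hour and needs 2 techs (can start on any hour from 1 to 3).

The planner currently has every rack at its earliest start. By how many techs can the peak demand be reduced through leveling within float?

5

Early-start peak: h1:11  h2:2  h3:2 ⇒ 11.
Leveled (M@1, N@2, O@1, P@2, Q@3): h1:5  h2:6  h3:4 ⇒ 6.
Reduction 11 − 6 = 5.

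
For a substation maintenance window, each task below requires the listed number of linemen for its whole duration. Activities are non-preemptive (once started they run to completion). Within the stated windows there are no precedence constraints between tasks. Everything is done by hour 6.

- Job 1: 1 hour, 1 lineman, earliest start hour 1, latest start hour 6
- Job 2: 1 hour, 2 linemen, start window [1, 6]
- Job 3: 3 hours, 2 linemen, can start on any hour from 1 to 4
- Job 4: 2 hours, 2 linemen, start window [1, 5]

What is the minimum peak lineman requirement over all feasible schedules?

Early-start (Job 1@1, Job 2@1, Job 3@1, Job 4@1) gives peak 7: h1:7  h2:4  h3:2  h4:0  h5:0  h6:0.
Shift Job 3→2, Job 4→5.
Schedule Job 1@1, Job 2@1, Job 3@2, Job 4@5: h1:3  h2:2  h3:2  h4:2  h5:2  h6:2 — peak 3.
Total lineman-hours = 13 over 6 hours ⇒ peak ≥ ⌈13/6⌉ = 3, so 3 is optimal.

3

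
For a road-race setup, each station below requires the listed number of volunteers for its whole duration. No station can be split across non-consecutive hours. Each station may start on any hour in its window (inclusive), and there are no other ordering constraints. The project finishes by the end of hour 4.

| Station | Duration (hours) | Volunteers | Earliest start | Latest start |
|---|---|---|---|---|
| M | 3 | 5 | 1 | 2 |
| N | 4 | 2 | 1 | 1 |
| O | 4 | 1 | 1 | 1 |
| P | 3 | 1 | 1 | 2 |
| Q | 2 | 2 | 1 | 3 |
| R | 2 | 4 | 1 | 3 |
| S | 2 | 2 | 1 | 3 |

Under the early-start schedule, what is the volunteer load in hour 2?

At early start, hour 2 has: M, N, O, P, Q, R, S.
Demand: 5 + 2 + 1 + 1 + 2 + 4 + 2 = 17.

17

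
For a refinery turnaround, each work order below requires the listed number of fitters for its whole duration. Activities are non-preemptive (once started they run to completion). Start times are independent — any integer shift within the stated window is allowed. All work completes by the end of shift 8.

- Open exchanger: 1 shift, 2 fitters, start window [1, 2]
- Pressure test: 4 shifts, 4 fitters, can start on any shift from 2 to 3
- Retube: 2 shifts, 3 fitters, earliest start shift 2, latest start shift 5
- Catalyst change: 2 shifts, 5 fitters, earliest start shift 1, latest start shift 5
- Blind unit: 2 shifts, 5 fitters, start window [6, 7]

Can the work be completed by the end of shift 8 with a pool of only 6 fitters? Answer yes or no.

no

The minimum achievable peak is 7; 6 < 7, so no feasible schedule stays within the cap.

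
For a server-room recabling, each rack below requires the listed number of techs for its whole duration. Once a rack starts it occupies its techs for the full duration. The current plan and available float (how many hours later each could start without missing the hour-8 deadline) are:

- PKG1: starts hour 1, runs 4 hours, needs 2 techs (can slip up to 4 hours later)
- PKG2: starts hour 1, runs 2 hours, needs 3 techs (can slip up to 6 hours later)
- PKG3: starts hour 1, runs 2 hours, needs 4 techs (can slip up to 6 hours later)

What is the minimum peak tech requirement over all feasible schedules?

Early-start (PKG1@1, PKG2@1, PKG3@1) gives peak 9: h1:9  h2:9  h3:2  h4:2  h5:0  h6:0  h7:0  h8:0.
Shift PKG2→5, PKG3→7.
Schedule PKG1@1, PKG2@5, PKG3@7: h1:2  h2:2  h3:2  h4:2  h5:3  h6:3  h7:4  h8:4 — peak 4.

4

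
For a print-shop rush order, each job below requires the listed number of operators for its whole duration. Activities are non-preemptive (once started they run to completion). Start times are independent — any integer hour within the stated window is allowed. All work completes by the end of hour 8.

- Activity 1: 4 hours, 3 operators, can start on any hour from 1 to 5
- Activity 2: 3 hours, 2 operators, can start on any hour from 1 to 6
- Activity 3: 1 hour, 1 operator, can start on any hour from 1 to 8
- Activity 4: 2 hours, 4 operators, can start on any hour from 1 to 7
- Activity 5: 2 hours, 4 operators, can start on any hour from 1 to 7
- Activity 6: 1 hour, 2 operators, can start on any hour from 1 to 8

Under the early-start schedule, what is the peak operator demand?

Early-start schedule: Activity 1@1, Activity 2@1, Activity 3@1, Activity 4@1, Activity 5@1, Activity 6@1.
Load per hour: hour 1: 16, hour 2: 13, hour 3: 5, hour 4: 3, hour 5: 0, hour 6: 0, hour 7: 0, hour 8: 0.
Peak is 16.

16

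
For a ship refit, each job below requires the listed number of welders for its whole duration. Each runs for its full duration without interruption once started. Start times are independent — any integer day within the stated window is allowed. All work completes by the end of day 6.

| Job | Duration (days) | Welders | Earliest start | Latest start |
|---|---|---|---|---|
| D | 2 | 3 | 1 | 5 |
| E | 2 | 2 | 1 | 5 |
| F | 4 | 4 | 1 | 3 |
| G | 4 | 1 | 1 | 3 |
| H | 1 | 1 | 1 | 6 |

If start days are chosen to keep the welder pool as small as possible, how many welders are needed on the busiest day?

Early-start (D@1, E@1, F@1, G@1, H@1) gives peak 11: d1:11  d2:10  d3:5  d4:5  d5:0  d6:0.
Shift F→3, H→3.
Schedule D@1, E@1, F@3, G@1, H@3: d1:6  d2:6  d3:6  d4:5  d5:4  d6:4 — peak 6.
Total welder-days = 31 over 6 days ⇒ peak ≥ ⌈31/6⌉ = 6, so 6 is optimal.

6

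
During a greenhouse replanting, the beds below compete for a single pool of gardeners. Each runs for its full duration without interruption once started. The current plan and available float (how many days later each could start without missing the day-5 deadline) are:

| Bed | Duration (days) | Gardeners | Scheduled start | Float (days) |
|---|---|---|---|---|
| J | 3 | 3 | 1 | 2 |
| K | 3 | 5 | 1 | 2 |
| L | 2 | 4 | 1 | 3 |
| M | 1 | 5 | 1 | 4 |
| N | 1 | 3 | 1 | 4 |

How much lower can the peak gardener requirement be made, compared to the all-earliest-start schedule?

Early-start peak: d1:20  d2:12  d3:8  d4:0  d5:0 ⇒ 20.
Leveled (J@1, K@1, L@4, M@4, N@5): d1:8  d2:8  d3:8  d4:9  d5:7 ⇒ 9.
Reduction 20 − 9 = 11.

11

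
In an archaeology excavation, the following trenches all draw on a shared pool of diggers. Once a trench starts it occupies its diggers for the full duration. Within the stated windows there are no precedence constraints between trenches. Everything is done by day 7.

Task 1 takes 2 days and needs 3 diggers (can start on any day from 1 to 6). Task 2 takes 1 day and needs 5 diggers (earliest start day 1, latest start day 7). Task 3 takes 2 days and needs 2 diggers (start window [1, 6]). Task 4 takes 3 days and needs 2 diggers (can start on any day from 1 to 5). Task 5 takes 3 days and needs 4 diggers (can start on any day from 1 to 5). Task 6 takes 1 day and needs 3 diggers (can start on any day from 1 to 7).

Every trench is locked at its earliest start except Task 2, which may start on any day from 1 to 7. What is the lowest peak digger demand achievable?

14

Task 2@1: d1:19  d2:11  d3:6  d4:0  d5:0  d6:0  d7:0 → peak 19
Task 2@2: d1:14  d2:16  d3:6  d4:0  d5:0  d6:0  d7:0 → peak 16
Task 2@3: d1:14  d2:11  d3:11  d4:0  d5:0  d6:0  d7:0 → peak 14
Task 2@4: d1:14  d2:11  d3:6  d4:5  d5:0  d6:0  d7:0 → peak 14
Task 2@5: d1:14  d2:11  d3:6  d4:0  d5:5  d6:0  d7:0 → peak 14
Task 2@6: d1:14  d2:11  d3:6  d4:0  d5:0  d6:5  d7:0 → peak 14
Task 2@7: d1:14  d2:11  d3:6  d4:0  d5:0  d6:0  d7:5 → peak 14
Best is Task 2@3, peak 14.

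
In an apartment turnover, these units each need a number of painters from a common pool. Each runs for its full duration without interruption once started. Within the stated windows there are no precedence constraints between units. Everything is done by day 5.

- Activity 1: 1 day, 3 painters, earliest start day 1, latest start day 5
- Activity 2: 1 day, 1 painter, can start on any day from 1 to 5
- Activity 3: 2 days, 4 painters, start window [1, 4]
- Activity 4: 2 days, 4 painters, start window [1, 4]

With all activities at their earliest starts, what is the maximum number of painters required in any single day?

Early-start schedule: Activity 1@1, Activity 2@1, Activity 3@1, Activity 4@1.
Load per day: day 1: 12, day 2: 8, day 3: 0, day 4: 0, day 5: 0.
Peak is 12.

12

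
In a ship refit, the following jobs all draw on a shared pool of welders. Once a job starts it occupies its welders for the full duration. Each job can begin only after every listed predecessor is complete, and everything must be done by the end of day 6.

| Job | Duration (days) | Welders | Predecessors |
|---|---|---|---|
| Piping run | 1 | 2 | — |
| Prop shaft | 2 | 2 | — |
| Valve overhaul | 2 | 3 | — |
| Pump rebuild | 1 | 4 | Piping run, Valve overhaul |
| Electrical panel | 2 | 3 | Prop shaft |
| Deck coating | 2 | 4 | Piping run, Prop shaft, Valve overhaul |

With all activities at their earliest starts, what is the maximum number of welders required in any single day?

Early-start schedule: Piping run@1, Prop shaft@1, Valve overhaul@1, Pump rebuild@3, Electrical panel@3, Deck coating@3.
Load per day: day 1: 7, day 2: 5, day 3: 11, day 4: 7, day 5: 0, day 6: 0.
Peak is 11.

11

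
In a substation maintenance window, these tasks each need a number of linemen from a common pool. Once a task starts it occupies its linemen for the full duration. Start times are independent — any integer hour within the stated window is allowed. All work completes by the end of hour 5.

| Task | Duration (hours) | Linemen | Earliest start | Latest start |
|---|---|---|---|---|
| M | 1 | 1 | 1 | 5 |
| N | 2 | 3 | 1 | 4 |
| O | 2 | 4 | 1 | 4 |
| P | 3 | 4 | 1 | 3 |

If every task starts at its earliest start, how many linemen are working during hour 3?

4

At early start, hour 3 has: P.
Demand: 4 = 4.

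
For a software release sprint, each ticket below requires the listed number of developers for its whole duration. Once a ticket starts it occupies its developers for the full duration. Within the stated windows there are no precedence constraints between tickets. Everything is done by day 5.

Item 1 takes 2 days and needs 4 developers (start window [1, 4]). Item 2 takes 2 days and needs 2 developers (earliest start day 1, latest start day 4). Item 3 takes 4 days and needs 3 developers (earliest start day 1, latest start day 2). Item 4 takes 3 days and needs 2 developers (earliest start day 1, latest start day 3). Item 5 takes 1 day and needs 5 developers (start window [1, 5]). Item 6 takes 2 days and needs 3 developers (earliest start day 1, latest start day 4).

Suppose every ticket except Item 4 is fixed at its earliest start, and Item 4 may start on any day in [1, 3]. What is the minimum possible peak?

17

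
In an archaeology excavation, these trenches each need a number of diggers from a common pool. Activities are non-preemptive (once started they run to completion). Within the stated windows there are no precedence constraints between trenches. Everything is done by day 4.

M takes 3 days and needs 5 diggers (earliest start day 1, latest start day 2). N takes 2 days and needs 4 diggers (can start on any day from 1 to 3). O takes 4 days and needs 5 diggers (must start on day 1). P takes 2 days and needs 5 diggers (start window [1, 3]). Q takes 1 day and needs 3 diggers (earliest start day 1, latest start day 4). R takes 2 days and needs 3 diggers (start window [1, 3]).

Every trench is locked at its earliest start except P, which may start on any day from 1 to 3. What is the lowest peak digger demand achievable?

20

P@1: d1:25  d2:22  d3:10  d4:5 → peak 25
P@2: d1:20  d2:22  d3:15  d4:5 → peak 22
P@3: d1:20  d2:17  d3:15  d4:10 → peak 20
Best is P@3, peak 20.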